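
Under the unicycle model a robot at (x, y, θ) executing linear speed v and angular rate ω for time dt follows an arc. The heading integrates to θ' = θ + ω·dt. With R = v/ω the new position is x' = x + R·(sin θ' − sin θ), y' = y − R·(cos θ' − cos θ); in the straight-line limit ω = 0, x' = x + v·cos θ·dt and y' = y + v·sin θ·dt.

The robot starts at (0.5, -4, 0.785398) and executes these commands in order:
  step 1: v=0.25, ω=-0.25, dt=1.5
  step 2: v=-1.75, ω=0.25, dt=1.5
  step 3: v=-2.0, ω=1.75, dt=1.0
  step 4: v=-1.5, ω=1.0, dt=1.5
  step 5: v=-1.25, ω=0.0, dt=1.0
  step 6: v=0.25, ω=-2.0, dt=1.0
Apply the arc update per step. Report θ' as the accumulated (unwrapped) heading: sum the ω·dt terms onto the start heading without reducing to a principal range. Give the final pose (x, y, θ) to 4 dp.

(1.4059, -5.7168, 2.0354)

step 1: θ'=0.4104 (R=-1.0000) → pose (0.8081, -3.7901, 0.4104)
step 2: θ'=0.7854 (R=-7.0000) → pose (-1.3488, -5.2591, 0.7854)
step 3: θ'=2.5354 (R=-1.1429) → pose (-1.1918, -7.0065, 2.5354)
step 4: θ'=4.0354 (R=-1.5000) → pose (0.8320, -6.7134, 4.0354)
step 5: θ'=4.0354 (straight) → pose (1.6151, -5.7391, 4.0354)
step 6: θ'=2.0354 (R=-0.1250) → pose (1.4059, -5.7168, 2.0354)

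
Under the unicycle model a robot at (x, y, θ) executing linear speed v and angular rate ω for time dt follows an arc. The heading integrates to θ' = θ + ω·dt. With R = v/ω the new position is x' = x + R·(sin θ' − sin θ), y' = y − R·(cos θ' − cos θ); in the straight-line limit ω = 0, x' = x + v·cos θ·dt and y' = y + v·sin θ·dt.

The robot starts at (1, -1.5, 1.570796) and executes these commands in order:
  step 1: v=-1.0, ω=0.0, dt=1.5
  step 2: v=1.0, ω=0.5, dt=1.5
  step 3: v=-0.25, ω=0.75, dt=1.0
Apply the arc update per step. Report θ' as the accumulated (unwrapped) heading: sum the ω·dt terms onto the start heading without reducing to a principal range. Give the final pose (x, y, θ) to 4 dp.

(0.6837, -1.7420, 3.0708)

step 1: θ'=1.5708 (straight) → pose (1.0000, -3.0000, 1.5708)
step 2: θ'=2.3208 (R=2.0000) → pose (0.4634, -1.6367, 2.3208)
step 3: θ'=3.0708 (R=-0.3333) → pose (0.6837, -1.7420, 3.0708)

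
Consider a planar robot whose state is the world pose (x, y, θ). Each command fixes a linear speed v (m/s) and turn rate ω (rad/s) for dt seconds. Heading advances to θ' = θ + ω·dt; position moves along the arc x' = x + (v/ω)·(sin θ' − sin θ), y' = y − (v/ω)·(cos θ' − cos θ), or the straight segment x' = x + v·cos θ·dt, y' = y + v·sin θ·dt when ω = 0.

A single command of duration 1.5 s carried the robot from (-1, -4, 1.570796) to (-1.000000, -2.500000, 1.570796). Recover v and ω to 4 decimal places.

v = 1.0000, ω = 0.0000

Δθ = 1.570796 − 1.570796 = 0.000000
ω = Δθ/dt = 0.000000/1.5 = 0.0000
ω = 0 → v = (Δx·cos θ + Δy·sin θ)/dt = 1.0000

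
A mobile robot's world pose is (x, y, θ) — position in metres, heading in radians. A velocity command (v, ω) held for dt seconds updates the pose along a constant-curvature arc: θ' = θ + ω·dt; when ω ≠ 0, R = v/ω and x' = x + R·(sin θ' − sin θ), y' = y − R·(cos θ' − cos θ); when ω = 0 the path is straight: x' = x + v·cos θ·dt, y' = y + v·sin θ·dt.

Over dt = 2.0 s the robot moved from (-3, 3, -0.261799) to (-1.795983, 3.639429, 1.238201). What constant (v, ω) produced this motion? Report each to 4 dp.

Δθ = 1.238201 − -0.261799 = 1.500000
ω = Δθ/dt = 1.500000/2.0 = 0.7500
R = Δx/(sin θ' − sin θ) = 1.0000
v = R·ω = 1.0000·0.7500 = 0.7500

v = 0.7500, ω = 0.7500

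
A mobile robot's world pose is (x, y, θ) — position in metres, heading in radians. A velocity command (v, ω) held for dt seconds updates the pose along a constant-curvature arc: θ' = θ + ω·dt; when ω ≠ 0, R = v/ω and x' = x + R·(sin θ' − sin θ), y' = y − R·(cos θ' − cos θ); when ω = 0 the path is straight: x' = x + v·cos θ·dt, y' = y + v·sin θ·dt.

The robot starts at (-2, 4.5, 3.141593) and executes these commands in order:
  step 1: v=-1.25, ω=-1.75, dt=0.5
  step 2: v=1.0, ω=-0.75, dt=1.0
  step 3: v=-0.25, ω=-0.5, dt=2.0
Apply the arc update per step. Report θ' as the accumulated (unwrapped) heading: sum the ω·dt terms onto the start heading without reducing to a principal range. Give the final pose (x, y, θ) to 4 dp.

step 1: θ'=2.2666 (R=0.7143) → pose (-1.4518, 4.2436, 2.2666)
step 2: θ'=1.5166 (R=-1.3333) → pose (-1.7597, 5.1705, 1.5166)
step 3: θ'=0.5166 (R=0.5000) → pose (-2.0120, 4.7628, 0.5166)

(-2.0120, 4.7628, 0.5166)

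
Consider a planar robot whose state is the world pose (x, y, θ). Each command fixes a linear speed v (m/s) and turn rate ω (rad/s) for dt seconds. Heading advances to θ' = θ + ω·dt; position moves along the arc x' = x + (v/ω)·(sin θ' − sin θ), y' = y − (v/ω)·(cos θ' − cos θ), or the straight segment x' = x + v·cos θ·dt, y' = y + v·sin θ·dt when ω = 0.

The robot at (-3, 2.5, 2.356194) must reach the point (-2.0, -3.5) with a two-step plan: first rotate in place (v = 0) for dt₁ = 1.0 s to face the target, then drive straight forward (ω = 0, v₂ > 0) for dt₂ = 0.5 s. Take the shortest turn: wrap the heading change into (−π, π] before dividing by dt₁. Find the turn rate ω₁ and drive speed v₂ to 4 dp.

ω₁ = 2.5213, v₂ = 12.1655

heading to target = atan2(-3.5−2.5, -2−-3) = -1.4056
Δθ = wrap(-1.4056 − 2.3562) = 2.5213; ω₁ = Δθ/dt₁ = 2.5213
distance = √((-2−-3)² + (-3.5−2.5)²) = 6.0828; v₂ = distance/dt₂ = 12.1655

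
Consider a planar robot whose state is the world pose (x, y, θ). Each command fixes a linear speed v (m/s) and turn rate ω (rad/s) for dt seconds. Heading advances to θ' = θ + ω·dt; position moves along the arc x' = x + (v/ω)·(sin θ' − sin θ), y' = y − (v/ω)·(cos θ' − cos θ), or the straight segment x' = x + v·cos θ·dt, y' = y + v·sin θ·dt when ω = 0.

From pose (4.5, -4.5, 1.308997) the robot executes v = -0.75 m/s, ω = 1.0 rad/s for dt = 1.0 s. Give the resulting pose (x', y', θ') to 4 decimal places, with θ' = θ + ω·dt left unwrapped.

(4.6697, -5.1988, 2.3090)

θ' = 1.3090 + 1.0·1.0 = 2.3090
R = v/ω = -0.75/1.0 = -0.7500
x' = 4.5 + -0.7500·(sin 2.3090 − sin 1.3090) = 4.6697
y' = -4.5 − -0.7500·(cos 2.3090 − cos 1.3090) = -5.1988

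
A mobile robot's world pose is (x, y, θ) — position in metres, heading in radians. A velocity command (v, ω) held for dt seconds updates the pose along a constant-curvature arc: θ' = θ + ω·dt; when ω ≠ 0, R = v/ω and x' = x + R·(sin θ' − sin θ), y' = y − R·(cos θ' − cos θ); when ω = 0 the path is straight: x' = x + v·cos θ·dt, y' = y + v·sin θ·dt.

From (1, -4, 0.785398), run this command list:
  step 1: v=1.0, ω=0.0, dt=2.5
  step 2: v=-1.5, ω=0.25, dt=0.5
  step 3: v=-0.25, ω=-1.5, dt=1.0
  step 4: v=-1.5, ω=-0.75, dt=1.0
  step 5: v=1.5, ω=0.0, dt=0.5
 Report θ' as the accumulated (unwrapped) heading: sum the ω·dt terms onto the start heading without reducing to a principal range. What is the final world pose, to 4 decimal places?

(1.3848, -2.3566, -1.3396)

step 1: θ'=0.7854 (straight) → pose (2.7678, -2.2322, 0.7854)
step 2: θ'=0.9104 (R=-6.0000) → pose (2.2719, -2.7943, 0.9104)
step 3: θ'=-0.5896 (R=0.1667) → pose (2.0476, -2.8306, -0.5896)
step 4: θ'=-1.3396 (R=2.0000) → pose (1.2129, -1.6265, -1.3396)
step 5: θ'=-1.3396 (straight) → pose (1.3848, -2.3566, -1.3396)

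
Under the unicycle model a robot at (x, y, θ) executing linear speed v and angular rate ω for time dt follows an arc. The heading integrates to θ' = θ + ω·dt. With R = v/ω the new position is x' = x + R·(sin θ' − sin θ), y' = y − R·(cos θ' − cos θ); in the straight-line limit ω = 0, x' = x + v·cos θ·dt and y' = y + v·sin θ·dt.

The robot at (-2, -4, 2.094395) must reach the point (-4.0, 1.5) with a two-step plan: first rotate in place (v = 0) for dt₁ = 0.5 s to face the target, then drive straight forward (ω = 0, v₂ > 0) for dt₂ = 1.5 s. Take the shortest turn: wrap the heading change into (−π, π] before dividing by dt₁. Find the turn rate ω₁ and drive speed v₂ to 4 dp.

heading to target = atan2(1.5−-4, -4−-2) = 1.9196
Δθ = wrap(1.9196 − 2.0944) = -0.1748; ω₁ = Δθ/dt₁ = -0.3497
distance = √((-4−-2)² + (1.5−-4)²) = 5.8523; v₂ = distance/dt₂ = 3.9016

ω₁ = -0.3497, v₂ = 3.9016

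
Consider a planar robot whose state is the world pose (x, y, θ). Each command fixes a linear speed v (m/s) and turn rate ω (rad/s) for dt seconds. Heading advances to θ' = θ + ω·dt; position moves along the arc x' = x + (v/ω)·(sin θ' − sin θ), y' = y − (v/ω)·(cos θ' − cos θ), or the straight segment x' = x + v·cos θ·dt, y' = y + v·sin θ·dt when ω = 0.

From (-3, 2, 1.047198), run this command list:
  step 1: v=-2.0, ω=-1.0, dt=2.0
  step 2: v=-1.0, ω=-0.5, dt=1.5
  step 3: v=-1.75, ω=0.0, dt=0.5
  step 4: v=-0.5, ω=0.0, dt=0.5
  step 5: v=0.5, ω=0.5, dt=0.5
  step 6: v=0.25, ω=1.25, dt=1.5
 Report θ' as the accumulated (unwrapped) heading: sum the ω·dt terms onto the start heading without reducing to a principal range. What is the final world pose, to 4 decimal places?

(-6.2878, 3.9702, 0.4222)

step 1: θ'=-0.9528 (R=2.0000) → pose (-6.3621, 1.8412, -0.9528)
step 2: θ'=-1.7028 (R=2.0000) → pose (-6.7147, 3.2632, -1.7028)
step 3: θ'=-1.7028 (straight) → pose (-6.5995, 4.1306, -1.7028)
step 4: θ'=-1.7028 (straight) → pose (-6.5666, 4.3785, -1.7028)
step 5: θ'=-1.4528 (R=1.0000) → pose (-6.5683, 4.1291, -1.4528)
step 6: θ'=0.4222 (R=0.2000) → pose (-6.2878, 3.9702, 0.4222)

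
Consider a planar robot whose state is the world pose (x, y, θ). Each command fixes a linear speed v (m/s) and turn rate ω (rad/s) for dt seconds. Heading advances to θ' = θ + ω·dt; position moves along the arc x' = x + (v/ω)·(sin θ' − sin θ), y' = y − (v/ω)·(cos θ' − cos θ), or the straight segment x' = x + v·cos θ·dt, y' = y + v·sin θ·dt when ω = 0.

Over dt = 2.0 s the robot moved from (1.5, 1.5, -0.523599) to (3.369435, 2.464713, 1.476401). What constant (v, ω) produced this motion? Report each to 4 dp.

Δθ = 1.476401 − -0.523599 = 2.000000
ω = Δθ/dt = 2.000000/2.0 = 1.0000
R = Δx/(sin θ' − sin θ) = 1.2500
v = R·ω = 1.2500·1.0000 = 1.2500

v = 1.2500, ω = 1.0000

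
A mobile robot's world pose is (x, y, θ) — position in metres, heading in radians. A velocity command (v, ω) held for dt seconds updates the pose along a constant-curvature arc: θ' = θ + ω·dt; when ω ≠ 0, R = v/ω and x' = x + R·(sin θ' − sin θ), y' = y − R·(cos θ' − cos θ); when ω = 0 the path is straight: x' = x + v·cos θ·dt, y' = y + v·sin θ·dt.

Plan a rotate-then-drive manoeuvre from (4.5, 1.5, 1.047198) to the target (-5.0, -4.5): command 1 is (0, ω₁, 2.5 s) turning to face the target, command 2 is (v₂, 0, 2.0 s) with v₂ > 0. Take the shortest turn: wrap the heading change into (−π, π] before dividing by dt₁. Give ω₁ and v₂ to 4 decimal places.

ω₁ = 1.0631, v₂ = 5.6181

heading to target = atan2(-4.5−1.5, -5−4.5) = -2.5783
Δθ = wrap(-2.5783 − 1.0472) = 2.6577; ω₁ = Δθ/dt₁ = 1.0631
distance = √((-5−4.5)² + (-4.5−1.5)²) = 11.2361; v₂ = distance/dt₂ = 5.6181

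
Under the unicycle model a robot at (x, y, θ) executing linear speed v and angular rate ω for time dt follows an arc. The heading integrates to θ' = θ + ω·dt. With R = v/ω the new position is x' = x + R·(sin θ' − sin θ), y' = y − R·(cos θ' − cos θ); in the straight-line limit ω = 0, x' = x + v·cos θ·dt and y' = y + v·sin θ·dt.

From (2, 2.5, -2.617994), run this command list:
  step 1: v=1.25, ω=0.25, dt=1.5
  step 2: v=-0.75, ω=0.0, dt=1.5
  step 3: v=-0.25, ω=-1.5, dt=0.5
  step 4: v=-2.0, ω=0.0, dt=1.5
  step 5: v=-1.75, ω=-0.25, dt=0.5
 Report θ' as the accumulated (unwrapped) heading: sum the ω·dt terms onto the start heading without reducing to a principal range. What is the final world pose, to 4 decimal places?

(5.2321, 2.7441, -3.1180)

step 1: θ'=-2.2430 (R=5.0000) → pose (0.5877, 1.2834, -2.2430)
step 2: θ'=-2.2430 (straight) → pose (1.2883, 2.1637, -2.2430)
step 3: θ'=-2.9930 (R=0.1667) → pose (1.3940, 2.2247, -2.9930)
step 4: θ'=-2.9930 (straight) → pose (4.3609, 2.6689, -2.9930)
step 5: θ'=-3.1180 (R=7.0000) → pose (5.2321, 2.7441, -3.1180)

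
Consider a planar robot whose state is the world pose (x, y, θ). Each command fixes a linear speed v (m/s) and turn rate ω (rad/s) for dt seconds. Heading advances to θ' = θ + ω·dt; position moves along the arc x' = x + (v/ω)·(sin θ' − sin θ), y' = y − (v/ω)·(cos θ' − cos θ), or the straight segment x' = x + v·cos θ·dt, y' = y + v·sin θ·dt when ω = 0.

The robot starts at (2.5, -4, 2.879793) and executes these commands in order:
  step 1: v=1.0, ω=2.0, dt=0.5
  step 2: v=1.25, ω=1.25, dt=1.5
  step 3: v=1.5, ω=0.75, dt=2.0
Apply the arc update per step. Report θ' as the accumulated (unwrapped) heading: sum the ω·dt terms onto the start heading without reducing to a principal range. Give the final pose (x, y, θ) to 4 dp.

step 1: θ'=3.8798 (R=0.5000) → pose (2.0341, -4.1131, 3.8798)
step 2: θ'=5.7548 (R=1.0000) → pose (2.2029, -5.7164, 5.7548)
step 3: θ'=7.2548 (R=2.0000) → pose (4.8628, -5.1171, 7.2548)

(4.8628, -5.1171, 7.2548)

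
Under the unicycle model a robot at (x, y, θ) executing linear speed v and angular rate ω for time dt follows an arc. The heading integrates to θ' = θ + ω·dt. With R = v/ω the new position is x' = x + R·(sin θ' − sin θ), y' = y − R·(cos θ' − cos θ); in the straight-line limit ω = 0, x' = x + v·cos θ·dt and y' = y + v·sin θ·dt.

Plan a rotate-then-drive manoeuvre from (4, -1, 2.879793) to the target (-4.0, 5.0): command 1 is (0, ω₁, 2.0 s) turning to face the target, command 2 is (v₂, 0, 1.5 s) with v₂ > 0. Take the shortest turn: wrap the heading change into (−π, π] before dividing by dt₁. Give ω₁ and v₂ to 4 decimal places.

ω₁ = -0.1909, v₂ = 6.6667

heading to target = atan2(5−-1, -4−4) = 2.4981
Δθ = wrap(2.4981 − 2.8798) = -0.3817; ω₁ = Δθ/dt₁ = -0.1909
distance = √((-4−4)² + (5−-1)²) = 10.0000; v₂ = distance/dt₂ = 6.6667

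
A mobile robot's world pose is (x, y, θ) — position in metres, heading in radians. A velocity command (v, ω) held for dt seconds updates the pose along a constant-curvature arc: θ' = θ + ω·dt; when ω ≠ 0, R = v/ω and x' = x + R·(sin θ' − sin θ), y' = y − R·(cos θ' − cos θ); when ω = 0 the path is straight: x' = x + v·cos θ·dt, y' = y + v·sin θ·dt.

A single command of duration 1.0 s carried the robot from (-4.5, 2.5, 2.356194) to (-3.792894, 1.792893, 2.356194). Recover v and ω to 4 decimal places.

Δθ = 2.356194 − 2.356194 = 0.000000
ω = Δθ/dt = 0.000000/1.0 = 0.0000
ω = 0 → v = (Δx·cos θ + Δy·sin θ)/dt = -1.0000

v = -1.0000, ω = 0.0000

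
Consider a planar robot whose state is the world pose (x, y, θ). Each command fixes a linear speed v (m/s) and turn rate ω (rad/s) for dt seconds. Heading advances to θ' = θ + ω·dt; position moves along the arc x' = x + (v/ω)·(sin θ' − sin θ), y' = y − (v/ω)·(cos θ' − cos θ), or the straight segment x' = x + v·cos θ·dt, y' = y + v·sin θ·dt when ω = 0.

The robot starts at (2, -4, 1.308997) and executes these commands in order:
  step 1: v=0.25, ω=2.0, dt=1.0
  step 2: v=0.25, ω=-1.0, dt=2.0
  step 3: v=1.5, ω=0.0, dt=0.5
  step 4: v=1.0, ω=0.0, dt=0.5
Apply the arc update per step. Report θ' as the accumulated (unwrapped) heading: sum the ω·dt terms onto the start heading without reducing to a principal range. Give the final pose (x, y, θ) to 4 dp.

step 1: θ'=3.3090 (R=0.1250) → pose (1.8584, -3.8444, 3.3090)
step 2: θ'=1.3090 (R=-0.2500) → pose (1.5753, -3.5332, 1.3090)
step 3: θ'=1.3090 (straight) → pose (1.7694, -2.8087, 1.3090)
step 4: θ'=1.3090 (straight) → pose (1.8988, -2.3258, 1.3090)

(1.8988, -2.3258, 1.3090)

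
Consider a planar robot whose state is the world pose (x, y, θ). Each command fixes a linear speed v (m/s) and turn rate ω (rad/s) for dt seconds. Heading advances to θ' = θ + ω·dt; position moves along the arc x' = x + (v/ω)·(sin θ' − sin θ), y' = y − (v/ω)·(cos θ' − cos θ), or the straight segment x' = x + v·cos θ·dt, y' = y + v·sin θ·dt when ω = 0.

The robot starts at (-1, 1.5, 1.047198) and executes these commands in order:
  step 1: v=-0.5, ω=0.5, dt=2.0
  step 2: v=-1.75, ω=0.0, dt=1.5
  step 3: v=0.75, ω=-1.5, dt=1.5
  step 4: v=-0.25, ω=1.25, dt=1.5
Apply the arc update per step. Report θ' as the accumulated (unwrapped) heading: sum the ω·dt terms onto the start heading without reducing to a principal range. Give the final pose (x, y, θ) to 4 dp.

step 1: θ'=2.0472 (R=-1.0000) → pose (-1.0226, 0.5414, 2.0472)
step 2: θ'=2.0472 (straight) → pose (0.1812, -1.7913, 2.0472)
step 3: θ'=-0.2028 (R=-0.5000) → pose (0.7262, -1.0722, -0.2028)
step 4: θ'=1.6722 (R=-0.2000) → pose (0.4869, -1.2884, 1.6722)

(0.4869, -1.2884, 1.6722)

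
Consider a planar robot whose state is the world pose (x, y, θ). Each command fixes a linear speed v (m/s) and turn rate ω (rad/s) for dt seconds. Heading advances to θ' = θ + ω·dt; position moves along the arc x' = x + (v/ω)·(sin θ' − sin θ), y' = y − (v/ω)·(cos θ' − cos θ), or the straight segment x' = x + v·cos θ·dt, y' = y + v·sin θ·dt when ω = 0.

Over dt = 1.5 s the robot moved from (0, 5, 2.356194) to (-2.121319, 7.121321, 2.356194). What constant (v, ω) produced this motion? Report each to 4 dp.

v = 2.0000, ω = 0.0000

Δθ = 2.356194 − 2.356194 = 0.000000
ω = Δθ/dt = 0.000000/1.5 = 0.0000
ω = 0 → v = (Δx·cos θ + Δy·sin θ)/dt = 2.0000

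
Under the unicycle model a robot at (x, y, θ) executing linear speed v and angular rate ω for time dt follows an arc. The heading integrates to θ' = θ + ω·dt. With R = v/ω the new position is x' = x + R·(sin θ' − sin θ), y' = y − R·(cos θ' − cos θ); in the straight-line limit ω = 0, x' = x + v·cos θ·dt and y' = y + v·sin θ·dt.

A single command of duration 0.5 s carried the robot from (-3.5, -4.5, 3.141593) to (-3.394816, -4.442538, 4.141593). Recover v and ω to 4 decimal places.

v = -0.2500, ω = 2.0000

Δθ = 4.141593 − 3.141593 = 1.000000
ω = Δθ/dt = 1.000000/0.5 = 2.0000
R = Δx/(sin θ' − sin θ) = -0.1250
v = R·ω = -0.1250·2.0000 = -0.2500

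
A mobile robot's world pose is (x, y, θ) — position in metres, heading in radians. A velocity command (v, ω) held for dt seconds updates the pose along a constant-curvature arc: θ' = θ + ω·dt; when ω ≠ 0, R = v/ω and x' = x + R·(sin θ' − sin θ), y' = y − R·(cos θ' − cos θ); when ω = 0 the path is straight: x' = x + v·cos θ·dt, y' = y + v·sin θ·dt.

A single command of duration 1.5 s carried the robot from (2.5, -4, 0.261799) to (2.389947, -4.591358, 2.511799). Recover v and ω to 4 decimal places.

v = -0.5000, ω = 1.5000

Δθ = 2.511799 − 0.261799 = 2.250000
ω = Δθ/dt = 2.250000/1.5 = 1.5000
R = −Δy/(cos θ' − cos θ) = -0.3333
v = R·ω = -0.3333·1.5000 = -0.5000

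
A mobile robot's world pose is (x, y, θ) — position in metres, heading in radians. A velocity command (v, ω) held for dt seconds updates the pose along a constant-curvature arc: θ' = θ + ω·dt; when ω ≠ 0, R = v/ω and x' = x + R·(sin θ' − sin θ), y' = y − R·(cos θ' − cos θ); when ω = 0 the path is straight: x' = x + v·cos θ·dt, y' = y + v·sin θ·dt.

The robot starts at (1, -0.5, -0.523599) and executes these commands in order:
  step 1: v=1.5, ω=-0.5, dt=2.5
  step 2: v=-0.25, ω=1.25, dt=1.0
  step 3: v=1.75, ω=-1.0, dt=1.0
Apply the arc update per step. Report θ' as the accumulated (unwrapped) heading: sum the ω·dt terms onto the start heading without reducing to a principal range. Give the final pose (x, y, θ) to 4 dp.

step 1: θ'=-1.7736 (R=-3.0000) → pose (2.4385, -3.7023, -1.7736)
step 2: θ'=-0.5236 (R=-0.2000) → pose (2.3426, -3.4888, -0.5236)
step 3: θ'=-1.5236 (R=-1.7500) → pose (3.2157, -4.9218, -1.5236)

(3.2157, -4.9218, -1.5236)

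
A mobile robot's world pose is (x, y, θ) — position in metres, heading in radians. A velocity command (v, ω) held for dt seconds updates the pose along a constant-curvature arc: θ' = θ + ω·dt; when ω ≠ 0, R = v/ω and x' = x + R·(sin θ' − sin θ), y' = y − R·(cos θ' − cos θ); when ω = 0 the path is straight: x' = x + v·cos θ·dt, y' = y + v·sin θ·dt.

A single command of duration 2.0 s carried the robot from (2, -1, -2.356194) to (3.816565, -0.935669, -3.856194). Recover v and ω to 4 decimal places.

Δθ = -3.856194 − -2.356194 = -1.500000
ω = Δθ/dt = -1.500000/2.0 = -0.7500
R = Δx/(sin θ' − sin θ) = 1.3333
v = R·ω = 1.3333·-0.7500 = -1.0000

v = -1.0000, ω = -0.7500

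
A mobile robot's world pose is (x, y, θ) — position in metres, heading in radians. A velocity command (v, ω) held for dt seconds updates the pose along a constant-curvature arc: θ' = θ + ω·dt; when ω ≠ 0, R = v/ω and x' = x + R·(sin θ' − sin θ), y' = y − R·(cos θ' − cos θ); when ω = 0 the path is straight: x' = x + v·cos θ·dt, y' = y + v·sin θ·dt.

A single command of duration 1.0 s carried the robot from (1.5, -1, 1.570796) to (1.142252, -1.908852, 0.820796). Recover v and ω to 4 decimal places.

v = -1.0000, ω = -0.7500

Δθ = 0.820796 − 1.570796 = -0.750000
ω = Δθ/dt = -0.750000/1.0 = -0.7500
R = −Δy/(cos θ' − cos θ) = 1.3333
v = R·ω = 1.3333·-0.7500 = -1.0000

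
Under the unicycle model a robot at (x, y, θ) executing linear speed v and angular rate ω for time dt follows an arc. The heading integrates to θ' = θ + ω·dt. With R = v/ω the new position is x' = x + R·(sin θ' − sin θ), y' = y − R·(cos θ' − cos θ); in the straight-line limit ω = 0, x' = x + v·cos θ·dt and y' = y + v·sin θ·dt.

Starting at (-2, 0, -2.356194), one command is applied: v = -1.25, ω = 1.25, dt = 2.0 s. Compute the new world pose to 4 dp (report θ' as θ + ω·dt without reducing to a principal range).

θ' = -2.3562 + 1.25·2.0 = 0.1438
R = v/ω = -1.25/1.25 = -1.0000
x' = -2 + -1.0000·(sin 0.1438 − sin -2.3562) = -2.8504
y' = 0 − -1.0000·(cos 0.1438 − cos -2.3562) = 1.6968

(-2.8504, 1.6968, 0.1438)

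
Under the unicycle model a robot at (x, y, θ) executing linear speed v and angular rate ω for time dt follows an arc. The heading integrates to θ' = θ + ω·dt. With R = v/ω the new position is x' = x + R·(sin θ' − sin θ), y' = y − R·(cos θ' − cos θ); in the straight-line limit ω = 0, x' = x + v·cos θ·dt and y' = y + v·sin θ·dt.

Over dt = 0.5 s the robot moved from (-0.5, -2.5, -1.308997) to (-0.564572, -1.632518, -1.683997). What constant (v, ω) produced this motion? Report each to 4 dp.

Δθ = -1.683997 − -1.308997 = -0.375000
ω = Δθ/dt = -0.375000/0.5 = -0.7500
R = −Δy/(cos θ' − cos θ) = 2.3333
v = R·ω = 2.3333·-0.7500 = -1.7500

v = -1.7500, ω = -0.7500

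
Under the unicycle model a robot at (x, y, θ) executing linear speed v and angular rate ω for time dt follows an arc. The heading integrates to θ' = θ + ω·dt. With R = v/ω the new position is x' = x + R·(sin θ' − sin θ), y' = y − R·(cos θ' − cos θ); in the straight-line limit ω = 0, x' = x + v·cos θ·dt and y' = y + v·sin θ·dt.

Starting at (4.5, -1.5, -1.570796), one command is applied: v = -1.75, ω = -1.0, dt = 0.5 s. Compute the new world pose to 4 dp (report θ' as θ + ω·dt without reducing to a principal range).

θ' = -1.5708 + -1.0·0.5 = -2.0708
R = v/ω = -1.75/-1.0 = 1.7500
x' = 4.5 + 1.7500·(sin -2.0708 − sin -1.5708) = 4.7142
y' = -1.5 − 1.7500·(cos -2.0708 − cos -1.5708) = -0.6610

(4.7142, -0.6610, -2.0708)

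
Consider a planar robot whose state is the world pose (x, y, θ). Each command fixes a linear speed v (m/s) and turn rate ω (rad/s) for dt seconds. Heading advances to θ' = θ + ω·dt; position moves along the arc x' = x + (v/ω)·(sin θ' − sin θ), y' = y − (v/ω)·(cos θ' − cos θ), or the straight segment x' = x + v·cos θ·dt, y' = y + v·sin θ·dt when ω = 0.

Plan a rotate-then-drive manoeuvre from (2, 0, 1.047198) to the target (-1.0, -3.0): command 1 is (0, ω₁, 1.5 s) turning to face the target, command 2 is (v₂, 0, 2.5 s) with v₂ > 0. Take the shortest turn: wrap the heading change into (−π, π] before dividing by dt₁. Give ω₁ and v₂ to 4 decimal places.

heading to target = atan2(-3−0, -1−2) = -2.3562
Δθ = wrap(-2.3562 − 1.0472) = 2.8798; ω₁ = Δθ/dt₁ = 1.9199
distance = √((-1−2)² + (-3−0)²) = 4.2426; v₂ = distance/dt₂ = 1.6971

ω₁ = 1.9199, v₂ = 1.6971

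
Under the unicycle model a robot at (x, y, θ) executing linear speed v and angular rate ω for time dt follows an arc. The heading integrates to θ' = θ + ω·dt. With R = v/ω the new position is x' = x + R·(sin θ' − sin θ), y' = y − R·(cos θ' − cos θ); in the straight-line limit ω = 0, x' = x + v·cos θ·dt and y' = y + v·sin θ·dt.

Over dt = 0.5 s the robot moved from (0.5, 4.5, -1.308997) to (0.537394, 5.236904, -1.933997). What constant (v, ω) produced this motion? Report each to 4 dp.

Δθ = -1.933997 − -1.308997 = -0.625000
ω = Δθ/dt = -0.625000/0.5 = -1.2500
R = −Δy/(cos θ' − cos θ) = 1.2000
v = R·ω = 1.2000·-1.2500 = -1.5000

v = -1.5000, ω = -1.2500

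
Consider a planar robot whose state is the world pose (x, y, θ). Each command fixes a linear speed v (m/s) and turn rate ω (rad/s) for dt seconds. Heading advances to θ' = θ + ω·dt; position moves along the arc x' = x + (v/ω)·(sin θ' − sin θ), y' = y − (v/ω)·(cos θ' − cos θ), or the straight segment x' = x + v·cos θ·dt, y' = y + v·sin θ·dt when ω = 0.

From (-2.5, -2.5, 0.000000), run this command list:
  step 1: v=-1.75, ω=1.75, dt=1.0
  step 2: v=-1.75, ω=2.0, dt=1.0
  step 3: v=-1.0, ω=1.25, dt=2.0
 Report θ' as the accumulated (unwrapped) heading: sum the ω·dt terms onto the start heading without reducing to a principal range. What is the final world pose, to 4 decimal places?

(-2.5536, -2.7843, 6.2500)

step 1: θ'=1.7500 (R=-1.0000) → pose (-3.4840, -3.6782, 1.7500)
step 2: θ'=3.7500 (R=-0.8750) → pose (-2.1229, -4.2403, 3.7500)
step 3: θ'=6.2500 (R=-0.8000) → pose (-2.5536, -2.7843, 6.2500)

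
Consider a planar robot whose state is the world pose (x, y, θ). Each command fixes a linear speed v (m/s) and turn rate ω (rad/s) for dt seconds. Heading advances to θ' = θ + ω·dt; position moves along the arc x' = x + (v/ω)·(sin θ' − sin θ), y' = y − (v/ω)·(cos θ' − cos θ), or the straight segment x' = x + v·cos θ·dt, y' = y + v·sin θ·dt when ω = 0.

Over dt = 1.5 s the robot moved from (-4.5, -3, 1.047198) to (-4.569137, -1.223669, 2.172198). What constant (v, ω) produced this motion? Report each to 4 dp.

v = 1.2500, ω = 0.7500

Δθ = 2.172198 − 1.047198 = 1.125000
ω = Δθ/dt = 1.125000/1.5 = 0.7500
R = −Δy/(cos θ' − cos θ) = 1.6667
v = R·ω = 1.6667·0.7500 = 1.2500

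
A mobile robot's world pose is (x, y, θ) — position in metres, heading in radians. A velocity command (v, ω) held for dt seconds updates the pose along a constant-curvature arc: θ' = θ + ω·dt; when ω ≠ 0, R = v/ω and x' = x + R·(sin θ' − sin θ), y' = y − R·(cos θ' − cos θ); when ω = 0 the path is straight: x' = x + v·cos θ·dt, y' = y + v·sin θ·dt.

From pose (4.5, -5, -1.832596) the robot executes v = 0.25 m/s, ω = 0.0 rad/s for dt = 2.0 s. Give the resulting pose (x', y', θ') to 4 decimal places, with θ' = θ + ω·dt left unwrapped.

(4.3706, -5.4830, -1.8326)

θ' = -1.8326 + 0.0·2.0 = -1.8326
ω = 0 → straight: x' = 4.5 + 0.25·cos(-1.8326)·2.0 = 4.3706
y' = -5 + 0.25·sin(-1.8326)·2.0 = -5.4830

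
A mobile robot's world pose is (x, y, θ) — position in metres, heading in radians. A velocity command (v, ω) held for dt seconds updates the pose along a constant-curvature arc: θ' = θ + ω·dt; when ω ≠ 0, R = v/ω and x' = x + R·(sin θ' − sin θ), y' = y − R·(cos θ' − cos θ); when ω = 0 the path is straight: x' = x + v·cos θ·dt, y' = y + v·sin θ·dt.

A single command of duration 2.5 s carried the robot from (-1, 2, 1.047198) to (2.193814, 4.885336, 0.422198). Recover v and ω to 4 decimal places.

v = 1.7500, ω = -0.2500

Δθ = 0.422198 − 1.047198 = -0.625000
ω = Δθ/dt = -0.625000/2.5 = -0.2500
R = Δx/(sin θ' − sin θ) = -7.0000
v = R·ω = -7.0000·-0.2500 = 1.7500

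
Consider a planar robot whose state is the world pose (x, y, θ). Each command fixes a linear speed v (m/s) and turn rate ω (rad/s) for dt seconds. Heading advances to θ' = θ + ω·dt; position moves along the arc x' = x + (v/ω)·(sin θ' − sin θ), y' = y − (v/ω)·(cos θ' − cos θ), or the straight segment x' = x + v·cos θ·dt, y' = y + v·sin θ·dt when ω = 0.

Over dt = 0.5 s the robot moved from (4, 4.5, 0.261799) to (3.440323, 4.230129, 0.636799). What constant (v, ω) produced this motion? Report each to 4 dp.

v = -1.2500, ω = 0.7500

Δθ = 0.636799 − 0.261799 = 0.375000
ω = Δθ/dt = 0.375000/0.5 = 0.7500
R = Δx/(sin θ' − sin θ) = -1.6667
v = R·ω = -1.6667·0.7500 = -1.2500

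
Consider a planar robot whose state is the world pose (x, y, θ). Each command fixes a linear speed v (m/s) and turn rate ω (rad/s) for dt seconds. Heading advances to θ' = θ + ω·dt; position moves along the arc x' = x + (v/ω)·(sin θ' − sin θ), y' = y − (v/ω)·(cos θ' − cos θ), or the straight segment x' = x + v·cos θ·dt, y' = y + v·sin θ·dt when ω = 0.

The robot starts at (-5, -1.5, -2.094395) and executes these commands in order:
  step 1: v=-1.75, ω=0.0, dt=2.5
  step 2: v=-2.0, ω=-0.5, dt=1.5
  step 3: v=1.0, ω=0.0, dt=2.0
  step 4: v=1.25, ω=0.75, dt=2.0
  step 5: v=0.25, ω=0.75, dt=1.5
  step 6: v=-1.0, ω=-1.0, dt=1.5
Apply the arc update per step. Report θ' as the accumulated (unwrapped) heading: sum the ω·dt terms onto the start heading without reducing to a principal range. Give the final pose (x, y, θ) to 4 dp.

(-4.0872, 2.4337, -1.7194)

step 1: θ'=-2.0944 (straight) → pose (-2.8125, 2.2889, -2.0944)
step 2: θ'=-2.8444 (R=4.0000) → pose (-0.5198, 4.1135, -2.8444)
step 3: θ'=-2.8444 (straight) → pose (-2.4321, 3.5278, -2.8444)
step 4: θ'=-1.3444 (R=1.6667) → pose (-3.5682, 1.5601, -1.3444)
step 5: θ'=-0.2194 (R=0.3333) → pose (-3.3159, 1.3096, -0.2194)
step 6: θ'=-1.7194 (R=1.0000) → pose (-4.0872, 2.4337, -1.7194)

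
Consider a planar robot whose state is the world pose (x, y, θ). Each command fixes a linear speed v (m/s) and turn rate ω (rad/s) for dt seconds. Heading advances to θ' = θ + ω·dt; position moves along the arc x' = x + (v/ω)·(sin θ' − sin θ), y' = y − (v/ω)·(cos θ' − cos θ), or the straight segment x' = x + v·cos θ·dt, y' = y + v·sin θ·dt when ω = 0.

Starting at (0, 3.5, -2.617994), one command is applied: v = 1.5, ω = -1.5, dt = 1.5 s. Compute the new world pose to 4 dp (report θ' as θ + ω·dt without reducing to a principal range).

(-1.4879, 4.5210, -4.8680)

θ' = -2.6180 + -1.5·1.5 = -4.8680
R = v/ω = 1.5/-1.5 = -1.0000
x' = 0 + -1.0000·(sin -4.8680 − sin -2.6180) = -1.4879
y' = 3.5 − -1.0000·(cos -4.8680 − cos -2.6180) = 4.5210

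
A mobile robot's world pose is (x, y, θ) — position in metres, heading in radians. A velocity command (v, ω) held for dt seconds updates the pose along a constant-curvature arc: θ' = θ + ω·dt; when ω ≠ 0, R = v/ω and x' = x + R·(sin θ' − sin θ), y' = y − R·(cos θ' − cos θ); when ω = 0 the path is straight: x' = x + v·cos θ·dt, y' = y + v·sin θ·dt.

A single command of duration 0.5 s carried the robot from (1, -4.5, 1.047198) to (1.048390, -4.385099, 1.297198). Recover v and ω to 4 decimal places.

v = 0.2500, ω = 0.5000

Δθ = 1.297198 − 1.047198 = 0.250000
ω = Δθ/dt = 0.250000/0.5 = 0.5000
R = −Δy/(cos θ' − cos θ) = 0.5000
v = R·ω = 0.5000·0.5000 = 0.2500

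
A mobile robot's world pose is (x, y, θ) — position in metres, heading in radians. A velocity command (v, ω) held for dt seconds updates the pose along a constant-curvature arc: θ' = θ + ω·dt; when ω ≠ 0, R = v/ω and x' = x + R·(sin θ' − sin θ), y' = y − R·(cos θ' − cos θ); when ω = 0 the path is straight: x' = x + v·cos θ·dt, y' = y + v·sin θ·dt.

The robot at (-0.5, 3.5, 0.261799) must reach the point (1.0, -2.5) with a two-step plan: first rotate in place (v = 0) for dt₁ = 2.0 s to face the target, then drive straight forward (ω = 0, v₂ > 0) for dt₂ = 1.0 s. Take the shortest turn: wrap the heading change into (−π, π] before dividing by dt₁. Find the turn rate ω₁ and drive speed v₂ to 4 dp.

heading to target = atan2(-2.5−3.5, 1−-0.5) = -1.3258
Δθ = wrap(-1.3258 − 0.2618) = -1.5876; ω₁ = Δθ/dt₁ = -0.7938
distance = √((1−-0.5)² + (-2.5−3.5)²) = 6.1847; v₂ = distance/dt₂ = 6.1847

ω₁ = -0.7938, v₂ = 6.1847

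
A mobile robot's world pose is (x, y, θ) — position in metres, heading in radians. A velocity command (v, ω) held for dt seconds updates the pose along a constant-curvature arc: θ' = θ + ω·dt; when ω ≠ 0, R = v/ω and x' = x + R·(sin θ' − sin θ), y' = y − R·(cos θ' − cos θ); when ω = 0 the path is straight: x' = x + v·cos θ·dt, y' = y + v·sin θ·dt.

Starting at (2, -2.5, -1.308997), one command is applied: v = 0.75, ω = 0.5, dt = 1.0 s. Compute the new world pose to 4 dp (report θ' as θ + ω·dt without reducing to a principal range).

θ' = -1.3090 + 0.5·1.0 = -0.8090
R = v/ω = 0.75/0.5 = 1.5000
x' = 2 + 1.5000·(sin -0.8090 − sin -1.3090) = 2.3635
y' = -2.5 − 1.5000·(cos -0.8090 − cos -1.3090) = -3.1471

(2.3635, -3.1471, -0.8090)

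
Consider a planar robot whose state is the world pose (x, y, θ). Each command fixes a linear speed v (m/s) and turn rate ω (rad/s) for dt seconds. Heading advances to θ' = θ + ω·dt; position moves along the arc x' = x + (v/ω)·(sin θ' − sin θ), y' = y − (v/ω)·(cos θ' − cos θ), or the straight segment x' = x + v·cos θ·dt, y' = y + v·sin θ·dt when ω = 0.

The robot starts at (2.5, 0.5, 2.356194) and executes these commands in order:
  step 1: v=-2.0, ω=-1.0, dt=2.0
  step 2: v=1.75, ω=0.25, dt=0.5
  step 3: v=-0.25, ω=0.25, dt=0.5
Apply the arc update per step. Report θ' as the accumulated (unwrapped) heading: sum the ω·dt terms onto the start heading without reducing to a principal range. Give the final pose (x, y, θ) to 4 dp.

step 1: θ'=0.3562 (R=2.0000) → pose (1.7832, -2.7887, 0.3562)
step 2: θ'=0.4812 (R=7.0000) → pose (2.5821, -2.4332, 0.4812)
step 3: θ'=0.6062 (R=-1.0000) → pose (2.4752, -2.4978, 0.6062)

(2.4752, -2.4978, 0.6062)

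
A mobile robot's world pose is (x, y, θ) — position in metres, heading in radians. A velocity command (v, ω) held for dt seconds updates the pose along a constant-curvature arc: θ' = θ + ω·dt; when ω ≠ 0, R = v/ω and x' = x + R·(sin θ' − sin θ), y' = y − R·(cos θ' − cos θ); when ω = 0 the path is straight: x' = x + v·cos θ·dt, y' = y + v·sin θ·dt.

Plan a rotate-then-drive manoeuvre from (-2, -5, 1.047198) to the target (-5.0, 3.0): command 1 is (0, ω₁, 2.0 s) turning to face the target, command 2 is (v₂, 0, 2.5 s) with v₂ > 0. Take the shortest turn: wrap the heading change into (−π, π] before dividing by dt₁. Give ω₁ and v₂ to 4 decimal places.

ω₁ = 0.4412, v₂ = 3.4176

heading to target = atan2(3−-5, -5−-2) = 1.9296
Δθ = wrap(1.9296 − 1.0472) = 0.8824; ω₁ = Δθ/dt₁ = 0.4412
distance = √((-5−-2)² + (3−-5)²) = 8.5440; v₂ = distance/dt₂ = 3.4176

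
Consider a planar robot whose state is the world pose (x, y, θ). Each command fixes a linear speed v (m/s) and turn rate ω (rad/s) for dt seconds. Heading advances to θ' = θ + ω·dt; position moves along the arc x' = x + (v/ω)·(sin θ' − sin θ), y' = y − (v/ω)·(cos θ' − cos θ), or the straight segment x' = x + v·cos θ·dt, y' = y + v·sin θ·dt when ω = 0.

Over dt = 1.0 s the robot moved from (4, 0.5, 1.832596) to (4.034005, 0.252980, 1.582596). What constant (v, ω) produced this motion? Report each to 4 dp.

v = -0.2500, ω = -0.2500

Δθ = 1.582596 − 1.832596 = -0.250000
ω = Δθ/dt = -0.250000/1.0 = -0.2500
R = −Δy/(cos θ' − cos θ) = 1.0000
v = R·ω = 1.0000·-0.2500 = -0.2500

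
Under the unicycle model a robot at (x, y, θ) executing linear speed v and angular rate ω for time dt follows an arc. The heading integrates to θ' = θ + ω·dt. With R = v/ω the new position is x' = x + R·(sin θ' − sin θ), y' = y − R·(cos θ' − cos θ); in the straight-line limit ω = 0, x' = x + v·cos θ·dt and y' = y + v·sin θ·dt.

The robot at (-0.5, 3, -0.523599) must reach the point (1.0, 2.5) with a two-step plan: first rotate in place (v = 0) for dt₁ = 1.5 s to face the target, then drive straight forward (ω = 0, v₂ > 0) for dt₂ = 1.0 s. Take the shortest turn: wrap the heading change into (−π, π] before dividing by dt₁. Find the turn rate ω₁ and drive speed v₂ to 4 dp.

ω₁ = 0.1346, v₂ = 1.5811

heading to target = atan2(2.5−3, 1−-0.5) = -0.3218
Δθ = wrap(-0.3218 − -0.5236) = 0.2018; ω₁ = Δθ/dt₁ = 0.1346
distance = √((1−-0.5)² + (2.5−3)²) = 1.5811; v₂ = distance/dt₂ = 1.5811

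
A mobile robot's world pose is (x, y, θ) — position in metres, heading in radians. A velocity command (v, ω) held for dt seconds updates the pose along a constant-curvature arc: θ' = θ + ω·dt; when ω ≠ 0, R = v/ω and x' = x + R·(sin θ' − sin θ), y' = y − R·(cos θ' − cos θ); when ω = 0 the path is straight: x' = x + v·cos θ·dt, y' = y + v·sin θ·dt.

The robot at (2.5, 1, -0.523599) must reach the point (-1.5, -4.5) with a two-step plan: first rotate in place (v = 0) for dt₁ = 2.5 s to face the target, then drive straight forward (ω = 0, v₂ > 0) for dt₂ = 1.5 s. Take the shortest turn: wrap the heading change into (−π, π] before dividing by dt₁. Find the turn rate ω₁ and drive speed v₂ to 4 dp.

ω₁ = -0.6704, v₂ = 4.5338

heading to target = atan2(-4.5−1, -1.5−2.5) = -2.1996
Δθ = wrap(-2.1996 − -0.5236) = -1.6760; ω₁ = Δθ/dt₁ = -0.6704
distance = √((-1.5−2.5)² + (-4.5−1)²) = 6.8007; v₂ = distance/dt₂ = 4.5338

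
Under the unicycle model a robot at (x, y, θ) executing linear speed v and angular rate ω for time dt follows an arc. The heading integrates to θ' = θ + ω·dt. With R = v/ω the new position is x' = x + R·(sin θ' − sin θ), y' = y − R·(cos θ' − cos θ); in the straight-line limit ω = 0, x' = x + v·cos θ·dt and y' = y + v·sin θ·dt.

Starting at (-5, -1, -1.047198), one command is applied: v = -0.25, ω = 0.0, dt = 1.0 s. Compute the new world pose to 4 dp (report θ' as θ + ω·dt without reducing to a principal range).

θ' = -1.0472 + 0.0·1.0 = -1.0472
ω = 0 → straight: x' = -5 + -0.25·cos(-1.0472)·1.0 = -5.1250
y' = -1 + -0.25·sin(-1.0472)·1.0 = -0.7835

(-5.1250, -0.7835, -1.0472)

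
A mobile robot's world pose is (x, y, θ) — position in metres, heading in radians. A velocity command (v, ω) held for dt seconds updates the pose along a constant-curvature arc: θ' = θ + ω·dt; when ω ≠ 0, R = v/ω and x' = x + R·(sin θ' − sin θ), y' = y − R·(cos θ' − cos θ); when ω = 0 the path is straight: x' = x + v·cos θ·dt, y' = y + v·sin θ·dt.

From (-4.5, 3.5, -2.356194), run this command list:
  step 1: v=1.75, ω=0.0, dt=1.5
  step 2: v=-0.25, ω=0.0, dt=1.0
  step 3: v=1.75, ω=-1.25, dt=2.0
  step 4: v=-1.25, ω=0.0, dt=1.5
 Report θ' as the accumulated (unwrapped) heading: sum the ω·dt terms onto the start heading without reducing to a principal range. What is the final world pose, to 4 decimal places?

step 1: θ'=-2.3562 (straight) → pose (-6.3562, 1.6438, -2.3562)
step 2: θ'=-2.3562 (straight) → pose (-6.1794, 1.8206, -2.3562)
step 3: θ'=-4.8562 (R=-1.4000) → pose (-8.5549, 3.0112, -4.8562)
step 4: θ'=-4.8562 (straight) → pose (-8.8236, 1.1556, -4.8562)

(-8.8236, 1.1556, -4.8562)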